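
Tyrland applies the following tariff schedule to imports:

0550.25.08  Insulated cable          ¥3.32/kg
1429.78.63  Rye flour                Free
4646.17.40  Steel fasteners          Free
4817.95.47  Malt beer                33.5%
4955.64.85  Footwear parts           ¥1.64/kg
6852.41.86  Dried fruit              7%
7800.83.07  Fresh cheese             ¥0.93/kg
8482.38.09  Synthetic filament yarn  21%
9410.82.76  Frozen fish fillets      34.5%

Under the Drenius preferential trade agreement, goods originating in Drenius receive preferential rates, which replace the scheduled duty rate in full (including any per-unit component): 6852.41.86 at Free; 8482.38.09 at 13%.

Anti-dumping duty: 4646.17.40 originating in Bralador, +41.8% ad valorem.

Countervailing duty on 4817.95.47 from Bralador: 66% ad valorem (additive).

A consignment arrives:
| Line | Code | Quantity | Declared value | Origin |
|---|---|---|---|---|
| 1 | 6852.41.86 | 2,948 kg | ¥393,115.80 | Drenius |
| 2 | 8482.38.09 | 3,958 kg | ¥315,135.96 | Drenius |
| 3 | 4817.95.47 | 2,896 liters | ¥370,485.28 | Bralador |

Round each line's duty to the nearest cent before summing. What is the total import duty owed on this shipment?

¥409,600.52

Line 1 (6852.41.86, Drenius, 2,948 kg, ¥393,115.80):
Base rate for 6852.41.86 is 7%.
Origin Drenius qualifies under the Tyrland–Drenius agreement and 6852.41.86 is covered: preferential rate Free applies instead.
Duty = ¥393,115.80 × 0% = ¥0.00.
Line 2 (8482.38.09, Drenius, 3,958 kg, ¥315,135.96):
Base rate for 8482.38.09 is 21%.
Origin Drenius qualifies under the Tyrland–Drenius agreement and 8482.38.09 is covered: preferential rate 13% applies instead.
Duty = ¥315,135.96 × 13% = ¥40,967.67.
Line 3 (4817.95.47, Bralador, 2,896 liters, ¥370,485.28):
Base rate for 4817.95.47 is 33.5%.
Additional duty on 4817.95.47 from Bralador: +66%. Applied ad valorem rate: 33.5% + 66% = 99.5%.
Duty = ¥370,485.28 × 99.5% = ¥368,632.85.
Total = ¥0.00 + ¥40,967.67 + ¥368,632.85 = ¥409,600.52.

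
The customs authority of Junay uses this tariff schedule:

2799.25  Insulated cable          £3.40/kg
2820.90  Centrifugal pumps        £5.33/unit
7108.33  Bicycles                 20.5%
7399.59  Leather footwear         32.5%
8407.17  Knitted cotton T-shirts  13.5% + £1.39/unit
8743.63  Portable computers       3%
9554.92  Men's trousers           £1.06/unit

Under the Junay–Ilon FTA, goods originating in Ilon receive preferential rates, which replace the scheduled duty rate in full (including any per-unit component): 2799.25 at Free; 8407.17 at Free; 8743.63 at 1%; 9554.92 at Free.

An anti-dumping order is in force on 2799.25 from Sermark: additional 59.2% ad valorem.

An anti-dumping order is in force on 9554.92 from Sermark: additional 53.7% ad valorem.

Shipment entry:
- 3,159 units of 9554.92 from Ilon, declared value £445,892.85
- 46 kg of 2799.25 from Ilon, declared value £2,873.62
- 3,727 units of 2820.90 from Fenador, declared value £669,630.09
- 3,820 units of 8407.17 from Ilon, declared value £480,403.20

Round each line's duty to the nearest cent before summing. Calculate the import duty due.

Line 1 (9554.92, Ilon, 3,159 units, £445,892.85):
Base rate for 9554.92 is £1.06/unit.
Origin Ilon qualifies under the Junay–Ilon agreement and 9554.92 is covered: preferential rate Free applies instead.
The additional-duty order on 9554.92 targets Sermark, not Ilon; it does not apply.
Duty = £445,892.85 × 0% = £0.00.
Line 2 (2799.25, Ilon, 46 kg, £2,873.62):
Base rate for 2799.25 is £3.40/kg.
Origin Ilon qualifies under the Junay–Ilon agreement and 2799.25 is covered: preferential rate Free applies instead.
The additional-duty order on 2799.25 targets Sermark, not Ilon; it does not apply.
Duty = £2,873.62 × 0% = £0.00.
Line 3 (2820.90, Fenador, 3,727 units, £669,630.09):
Base rate for 2820.90 is £5.33/unit.
Duty = 3,727 × £5.33 = £19,864.91.
Line 4 (8407.17, Ilon, 3,820 units, £480,403.20):
Base rate for 8407.17 is 13.5% + £1.39/unit.
Origin Ilon qualifies under the Junay–Ilon agreement and 8407.17 is covered: preferential rate Free applies instead.
Duty = £480,403.20 × 0% = £0.00.
Total = £0.00 + £0.00 + £19,864.91 + £0.00 = £19,864.91.

£19,864.91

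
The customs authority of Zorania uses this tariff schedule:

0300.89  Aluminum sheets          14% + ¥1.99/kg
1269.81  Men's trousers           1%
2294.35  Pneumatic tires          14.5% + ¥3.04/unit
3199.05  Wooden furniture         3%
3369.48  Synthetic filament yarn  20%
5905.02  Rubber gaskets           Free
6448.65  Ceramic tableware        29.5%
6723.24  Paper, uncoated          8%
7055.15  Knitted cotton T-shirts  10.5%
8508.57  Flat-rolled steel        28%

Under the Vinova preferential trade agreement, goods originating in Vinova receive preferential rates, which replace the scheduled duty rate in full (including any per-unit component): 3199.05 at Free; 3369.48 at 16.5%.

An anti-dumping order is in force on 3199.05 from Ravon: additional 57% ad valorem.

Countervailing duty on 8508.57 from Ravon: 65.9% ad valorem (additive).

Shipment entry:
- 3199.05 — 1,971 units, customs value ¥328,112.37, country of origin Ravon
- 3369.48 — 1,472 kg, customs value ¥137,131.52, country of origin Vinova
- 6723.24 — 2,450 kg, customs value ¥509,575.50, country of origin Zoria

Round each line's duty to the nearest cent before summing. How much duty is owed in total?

¥260,260.16

Line 1 (3199.05, Ravon, 1,971 units, ¥328,112.37):
Base rate for 3199.05 is 3%.
3199.05 has an FTA preferential rate, but origin Ravon is not Vinova; base rate stands.
Additional duty on 3199.05 from Ravon: +57%. Applied ad valorem rate: 3% + 57% = 60%.
Duty = ¥328,112.37 × 60% = ¥196,867.42.
Line 2 (3369.48, Vinova, 1,472 kg, ¥137,131.52):
Base rate for 3369.48 is 20%.
Origin Vinova qualifies under the Zorania–Vinova agreement and 3369.48 is covered: preferential rate 16.5% applies instead.
Duty = ¥137,131.52 × 16.5% = ¥22,626.70.
Line 3 (6723.24, Zoria, 2,450 kg, ¥509,575.50):
Base rate for 6723.24 is 8%.
Duty = ¥509,575.50 × 8% = ¥40,766.04.
Total = ¥196,867.42 + ¥22,626.70 + ¥40,766.04 = ¥260,260.16.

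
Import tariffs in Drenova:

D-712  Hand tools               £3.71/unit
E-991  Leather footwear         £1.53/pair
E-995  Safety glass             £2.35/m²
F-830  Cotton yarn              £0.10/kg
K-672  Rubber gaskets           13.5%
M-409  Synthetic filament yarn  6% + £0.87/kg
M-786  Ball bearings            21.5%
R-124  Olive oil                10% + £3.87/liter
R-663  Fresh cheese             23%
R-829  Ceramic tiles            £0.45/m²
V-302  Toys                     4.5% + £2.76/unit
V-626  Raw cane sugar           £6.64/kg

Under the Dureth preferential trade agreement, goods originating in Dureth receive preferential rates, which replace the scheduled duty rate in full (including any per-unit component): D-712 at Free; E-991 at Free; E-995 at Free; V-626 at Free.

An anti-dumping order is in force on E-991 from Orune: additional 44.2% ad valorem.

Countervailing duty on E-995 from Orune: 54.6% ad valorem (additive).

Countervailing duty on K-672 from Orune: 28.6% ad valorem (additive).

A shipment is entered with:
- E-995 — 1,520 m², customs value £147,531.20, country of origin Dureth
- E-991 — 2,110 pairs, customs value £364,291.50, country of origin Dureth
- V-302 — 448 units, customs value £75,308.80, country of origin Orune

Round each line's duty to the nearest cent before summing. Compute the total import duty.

£4,625.38

Line 1 (E-995, Dureth, 1,520 m², £147,531.20):
Base rate for E-995 is £2.35/m².
Origin Dureth qualifies under the Drenova–Dureth agreement and E-995 is covered: preferential rate Free applies instead.
The additional-duty order on E-995 targets Orune, not Dureth; it does not apply.
Duty = £147,531.20 × 0% = £0.00.
Line 2 (E-991, Dureth, 2,110 pairs, £364,291.50):
Base rate for E-991 is £1.53/pair.
Origin Dureth qualifies under the Drenova–Dureth agreement and E-991 is covered: preferential rate Free applies instead.
The additional-duty order on E-991 targets Orune, not Dureth; it does not apply.
Duty = £364,291.50 × 0% = £0.00.
Line 3 (V-302, Orune, 448 units, £75,308.80):
Base rate for V-302 is 4.5% + £2.76/unit.
Duty = £75,308.80 × 4.5% + 448 × £2.76 = £4,625.38.
Total = £0.00 + £0.00 + £4,625.38 = £4,625.38.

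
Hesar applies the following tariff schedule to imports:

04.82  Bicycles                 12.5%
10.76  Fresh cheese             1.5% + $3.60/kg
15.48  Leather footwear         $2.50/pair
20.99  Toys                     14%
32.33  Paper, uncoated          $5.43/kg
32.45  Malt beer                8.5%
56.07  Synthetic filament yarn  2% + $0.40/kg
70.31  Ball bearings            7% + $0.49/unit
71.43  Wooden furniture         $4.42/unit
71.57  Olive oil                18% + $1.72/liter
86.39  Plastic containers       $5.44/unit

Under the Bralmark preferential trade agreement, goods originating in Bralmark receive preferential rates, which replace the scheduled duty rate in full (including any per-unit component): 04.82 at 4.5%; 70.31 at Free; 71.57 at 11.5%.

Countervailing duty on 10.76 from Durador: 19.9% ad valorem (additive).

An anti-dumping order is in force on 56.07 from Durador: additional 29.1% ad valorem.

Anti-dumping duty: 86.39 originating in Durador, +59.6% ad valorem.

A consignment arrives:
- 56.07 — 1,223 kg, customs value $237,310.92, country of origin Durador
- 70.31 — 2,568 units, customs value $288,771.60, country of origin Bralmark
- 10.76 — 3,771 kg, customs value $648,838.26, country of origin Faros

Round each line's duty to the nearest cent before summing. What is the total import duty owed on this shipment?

$97,601.07

Line 1 (56.07, Durador, 1,223 kg, $237,310.92):
Base rate for 56.07 is 2% + $0.40/kg.
Additional duty on 56.07 from Durador: +29.1%. Applied ad valorem rate: 2% + 29.1% = 31.1%.
Duty = $237,310.92 × 31.1% + 1,223 × $0.40 = $74,292.90.
Line 2 (70.31, Bralmark, 2,568 units, $288,771.60):
Base rate for 70.31 is 7% + $0.49/unit.
Origin Bralmark qualifies under the Hesar–Bralmark agreement and 70.31 is covered: preferential rate Free applies instead.
Duty = $288,771.60 × 0% = $0.00.
Line 3 (10.76, Faros, 3,771 kg, $648,838.26):
Base rate for 10.76 is 1.5% + $3.60/kg.
The additional-duty order on 10.76 targets Durador, not Faros; it does not apply.
Duty = $648,838.26 × 1.5% + 3,771 × $3.60 = $23,308.17.
Total = $74,292.90 + $0.00 + $23,308.17 = $97,601.07.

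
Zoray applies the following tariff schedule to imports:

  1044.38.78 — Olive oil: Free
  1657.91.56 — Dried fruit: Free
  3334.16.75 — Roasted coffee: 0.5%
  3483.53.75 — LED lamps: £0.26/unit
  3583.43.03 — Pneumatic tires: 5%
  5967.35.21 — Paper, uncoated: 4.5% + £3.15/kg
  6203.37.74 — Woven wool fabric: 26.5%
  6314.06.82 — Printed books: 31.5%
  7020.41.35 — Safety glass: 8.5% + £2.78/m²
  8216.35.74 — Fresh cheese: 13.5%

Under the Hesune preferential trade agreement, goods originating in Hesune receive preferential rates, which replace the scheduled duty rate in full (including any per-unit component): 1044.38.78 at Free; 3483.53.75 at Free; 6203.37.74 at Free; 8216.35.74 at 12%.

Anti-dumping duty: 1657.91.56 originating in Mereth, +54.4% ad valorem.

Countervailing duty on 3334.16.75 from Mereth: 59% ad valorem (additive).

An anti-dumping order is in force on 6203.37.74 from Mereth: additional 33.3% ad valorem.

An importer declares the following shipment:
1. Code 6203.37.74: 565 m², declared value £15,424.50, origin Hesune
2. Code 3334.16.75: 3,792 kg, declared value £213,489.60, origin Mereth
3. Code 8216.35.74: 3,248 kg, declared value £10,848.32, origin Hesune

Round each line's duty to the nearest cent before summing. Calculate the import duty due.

Line 1 (6203.37.74, Hesune, 565 m², £15,424.50):
Base rate for 6203.37.74 is 26.5%.
Origin Hesune qualifies under the Zoray–Hesune agreement and 6203.37.74 is covered: preferential rate Free applies instead.
The additional-duty order on 6203.37.74 targets Mereth, not Hesune; it does not apply.
Duty = £15,424.50 × 0% = £0.00.
Line 2 (3334.16.75, Mereth, 3,792 kg, £213,489.60):
Base rate for 3334.16.75 is 0.5%.
Additional duty on 3334.16.75 from Mereth: +59%. Applied ad valorem rate: 0.5% + 59% = 59.5%.
Duty = £213,489.60 × 59.5% = £127,026.31.
Line 3 (8216.35.74, Hesune, 3,248 kg, £10,848.32):
Base rate for 8216.35.74 is 13.5%.
Origin Hesune qualifies under the Zoray–Hesune agreement and 8216.35.74 is covered: preferential rate 12% applies instead.
Duty = £10,848.32 × 12% = £1,301.80.
Total = £0.00 + £127,026.31 + £1,301.80 = £128,328.11.

£128,328.11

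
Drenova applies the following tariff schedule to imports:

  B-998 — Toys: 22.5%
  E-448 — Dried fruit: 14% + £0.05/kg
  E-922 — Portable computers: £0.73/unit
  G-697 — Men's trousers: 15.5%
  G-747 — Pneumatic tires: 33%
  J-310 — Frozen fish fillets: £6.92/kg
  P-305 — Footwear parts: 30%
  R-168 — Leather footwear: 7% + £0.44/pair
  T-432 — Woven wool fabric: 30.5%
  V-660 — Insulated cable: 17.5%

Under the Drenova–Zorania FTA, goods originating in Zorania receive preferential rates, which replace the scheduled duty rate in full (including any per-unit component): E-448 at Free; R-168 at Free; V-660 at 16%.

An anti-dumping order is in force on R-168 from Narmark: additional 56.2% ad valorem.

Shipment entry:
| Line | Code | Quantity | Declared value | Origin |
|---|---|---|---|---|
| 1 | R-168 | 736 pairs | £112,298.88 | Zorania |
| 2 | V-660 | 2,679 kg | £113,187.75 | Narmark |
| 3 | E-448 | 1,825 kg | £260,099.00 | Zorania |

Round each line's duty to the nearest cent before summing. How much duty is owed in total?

Line 1 (R-168, Zorania, 736 pairs, £112,298.88):
Base rate for R-168 is 7% + £0.44/pair.
Origin Zorania qualifies under the Drenova–Zorania agreement and R-168 is covered: preferential rate Free applies instead.
The additional-duty order on R-168 targets Narmark, not Zorania; it does not apply.
Duty = £112,298.88 × 0% = £0.00.
Line 2 (V-660, Narmark, 2,679 kg, £113,187.75):
Base rate for V-660 is 17.5%.
V-660 has an FTA preferential rate, but origin Narmark is not Zorania; base rate stands.
Duty = £113,187.75 × 17.5% = £19,807.86.
Line 3 (E-448, Zorania, 1,825 kg, £260,099.00):
Base rate for E-448 is 14% + £0.05/kg.
Origin Zorania qualifies under the Drenova–Zorania agreement and E-448 is covered: preferential rate Free applies instead.
Duty = £260,099.00 × 0% = £0.00.
Total = £0.00 + £19,807.86 + £0.00 = £19,807.86.

£19,807.86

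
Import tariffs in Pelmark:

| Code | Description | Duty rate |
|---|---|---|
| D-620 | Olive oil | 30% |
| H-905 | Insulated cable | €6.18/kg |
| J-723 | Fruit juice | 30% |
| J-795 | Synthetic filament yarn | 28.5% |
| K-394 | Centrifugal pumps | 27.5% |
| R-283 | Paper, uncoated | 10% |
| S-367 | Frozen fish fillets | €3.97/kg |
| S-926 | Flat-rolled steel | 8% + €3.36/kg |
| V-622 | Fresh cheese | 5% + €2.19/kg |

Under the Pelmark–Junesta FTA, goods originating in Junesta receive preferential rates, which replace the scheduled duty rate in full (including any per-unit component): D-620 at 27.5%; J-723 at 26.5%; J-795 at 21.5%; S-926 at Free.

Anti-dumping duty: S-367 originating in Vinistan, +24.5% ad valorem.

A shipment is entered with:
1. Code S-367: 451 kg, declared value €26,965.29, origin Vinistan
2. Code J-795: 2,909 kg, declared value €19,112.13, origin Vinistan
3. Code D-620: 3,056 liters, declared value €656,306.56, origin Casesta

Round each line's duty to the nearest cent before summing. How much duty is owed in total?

€210,735.90

Line 1 (S-367, Vinistan, 451 kg, €26,965.29):
Base rate for S-367 is €3.97/kg.
Additional duty on S-367 from Vinistan: +24.5% ad valorem. Applied ad valorem rate = 24.5%.
Duty = €26,965.29 × 24.5% + 451 × €3.97 = €8,396.97.
Line 2 (J-795, Vinistan, 2,909 kg, €19,112.13):
Base rate for J-795 is 28.5%.
J-795 has an FTA preferential rate, but origin Vinistan is not Junesta; base rate stands.
Duty = €19,112.13 × 28.5% = €5,446.96.
Line 3 (D-620, Casesta, 3,056 liters, €656,306.56):
Base rate for D-620 is 30%.
D-620 has an FTA preferential rate, but origin Casesta is not Junesta; base rate stands.
Duty = €656,306.56 × 30% = €196,891.97.
Total = €8,396.97 + €5,446.96 + €196,891.97 = €210,735.90.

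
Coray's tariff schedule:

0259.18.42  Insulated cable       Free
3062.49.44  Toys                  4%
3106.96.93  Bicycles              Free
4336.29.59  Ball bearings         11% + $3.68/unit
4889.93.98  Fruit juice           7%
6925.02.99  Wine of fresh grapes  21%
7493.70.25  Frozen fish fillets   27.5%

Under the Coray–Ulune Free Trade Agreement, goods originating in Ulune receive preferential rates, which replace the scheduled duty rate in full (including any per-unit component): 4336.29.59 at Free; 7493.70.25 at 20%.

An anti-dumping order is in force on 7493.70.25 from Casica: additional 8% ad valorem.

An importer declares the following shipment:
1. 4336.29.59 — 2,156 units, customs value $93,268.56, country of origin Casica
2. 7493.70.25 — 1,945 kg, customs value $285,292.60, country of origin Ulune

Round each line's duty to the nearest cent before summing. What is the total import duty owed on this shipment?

Line 1 (4336.29.59, Casica, 2,156 units, $93,268.56):
Base rate for 4336.29.59 is 11% + $3.68/unit.
4336.29.59 has an FTA preferential rate, but origin Casica is not Ulune; base rate stands.
Duty = $93,268.56 × 11% + 2,156 × $3.68 = $18,193.62.
Line 2 (7493.70.25, Ulune, 1,945 kg, $285,292.60):
Base rate for 7493.70.25 is 27.5%.
Origin Ulune qualifies under the Coray–Ulune agreement and 7493.70.25 is covered: preferential rate 20% applies instead.
The additional-duty order on 7493.70.25 targets Casica, not Ulune; it does not apply.
Duty = $285,292.60 × 20% = $57,058.52.
Total = $18,193.62 + $57,058.52 = $75,252.14.

$75,252.14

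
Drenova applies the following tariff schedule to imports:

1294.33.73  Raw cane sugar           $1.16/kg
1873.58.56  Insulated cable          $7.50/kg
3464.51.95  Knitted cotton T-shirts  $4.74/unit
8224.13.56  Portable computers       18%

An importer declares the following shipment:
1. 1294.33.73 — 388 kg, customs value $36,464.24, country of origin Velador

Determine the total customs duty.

Line 1 (1294.33.73, Velador, 388 kg, $36,464.24):
Base rate for 1294.33.73 is $1.16/kg.
Duty = 388 × $1.16 = $450.08.

$450.08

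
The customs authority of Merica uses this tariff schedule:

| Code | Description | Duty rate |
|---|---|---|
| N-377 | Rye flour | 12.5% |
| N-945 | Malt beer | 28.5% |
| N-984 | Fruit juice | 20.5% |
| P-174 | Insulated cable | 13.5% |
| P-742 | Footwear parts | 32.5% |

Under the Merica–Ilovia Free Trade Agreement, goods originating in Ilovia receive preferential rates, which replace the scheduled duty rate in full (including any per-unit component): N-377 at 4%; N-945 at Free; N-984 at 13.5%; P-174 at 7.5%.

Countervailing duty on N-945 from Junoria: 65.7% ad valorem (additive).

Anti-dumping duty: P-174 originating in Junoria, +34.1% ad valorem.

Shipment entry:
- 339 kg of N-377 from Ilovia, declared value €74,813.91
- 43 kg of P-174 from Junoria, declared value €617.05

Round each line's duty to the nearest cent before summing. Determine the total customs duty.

Line 1 (N-377, Ilovia, 339 kg, €74,813.91):
Base rate for N-377 is 12.5%.
Origin Ilovia qualifies under the Merica–Ilovia agreement and N-377 is covered: preferential rate 4% applies instead.
Duty = €74,813.91 × 4% = €2,992.56.
Line 2 (P-174, Junoria, 43 kg, €617.05):
Base rate for P-174 is 13.5%.
P-174 has an FTA preferential rate, but origin Junoria is not Ilovia; base rate stands.
Additional duty on P-174 from Junoria: +34.1%. Applied ad valorem rate: 13.5% + 34.1% = 47.6%.
Duty = €617.05 × 47.6% = €293.72.
Total = €2,992.56 + €293.72 = €3,286.28.

€3,286.28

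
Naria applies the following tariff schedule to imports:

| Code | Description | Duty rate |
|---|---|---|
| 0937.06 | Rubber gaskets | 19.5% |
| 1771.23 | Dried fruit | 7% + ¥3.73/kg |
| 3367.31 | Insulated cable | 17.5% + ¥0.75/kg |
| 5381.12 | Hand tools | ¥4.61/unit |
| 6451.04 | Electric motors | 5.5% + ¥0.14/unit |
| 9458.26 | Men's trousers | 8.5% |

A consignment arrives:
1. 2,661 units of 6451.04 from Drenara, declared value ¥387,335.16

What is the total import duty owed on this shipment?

Line 1 (6451.04, Drenara, 2,661 units, ¥387,335.16):
Base rate for 6451.04 is 5.5% + ¥0.14/unit.
Duty = ¥387,335.16 × 5.5% + 2,661 × ¥0.14 = ¥21,675.97.

¥21,675.97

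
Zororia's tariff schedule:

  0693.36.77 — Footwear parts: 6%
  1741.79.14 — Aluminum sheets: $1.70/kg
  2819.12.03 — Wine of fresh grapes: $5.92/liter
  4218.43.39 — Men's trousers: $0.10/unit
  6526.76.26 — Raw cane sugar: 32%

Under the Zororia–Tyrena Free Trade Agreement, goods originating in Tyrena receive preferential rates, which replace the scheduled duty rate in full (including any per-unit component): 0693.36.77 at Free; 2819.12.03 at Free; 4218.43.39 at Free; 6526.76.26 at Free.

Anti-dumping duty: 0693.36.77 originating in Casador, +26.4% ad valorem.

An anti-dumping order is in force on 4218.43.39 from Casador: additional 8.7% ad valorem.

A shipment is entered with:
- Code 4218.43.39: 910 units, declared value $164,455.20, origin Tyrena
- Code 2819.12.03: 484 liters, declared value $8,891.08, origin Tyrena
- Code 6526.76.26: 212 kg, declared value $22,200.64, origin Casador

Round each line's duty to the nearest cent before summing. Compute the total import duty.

$7,104.20

Line 1 (4218.43.39, Tyrena, 910 units, $164,455.20):
Base rate for 4218.43.39 is $0.10/unit.
Origin Tyrena qualifies under the Zororia–Tyrena agreement and 4218.43.39 is covered: preferential rate Free applies instead.
The additional-duty order on 4218.43.39 targets Casador, not Tyrena; it does not apply.
Duty = $164,455.20 × 0% = $0.00.
Line 2 (2819.12.03, Tyrena, 484 liters, $8,891.08):
Base rate for 2819.12.03 is $5.92/liter.
Origin Tyrena qualifies under the Zororia–Tyrena agreement and 2819.12.03 is covered: preferential rate Free applies instead.
Duty = $8,891.08 × 0% = $0.00.
Line 3 (6526.76.26, Casador, 212 kg, $22,200.64):
Base rate for 6526.76.26 is 32%.
6526.76.26 has an FTA preferential rate, but origin Casador is not Tyrena; base rate stands.
Duty = $22,200.64 × 32% = $7,104.20.
Total = $0.00 + $0.00 + $7,104.20 = $7,104.20.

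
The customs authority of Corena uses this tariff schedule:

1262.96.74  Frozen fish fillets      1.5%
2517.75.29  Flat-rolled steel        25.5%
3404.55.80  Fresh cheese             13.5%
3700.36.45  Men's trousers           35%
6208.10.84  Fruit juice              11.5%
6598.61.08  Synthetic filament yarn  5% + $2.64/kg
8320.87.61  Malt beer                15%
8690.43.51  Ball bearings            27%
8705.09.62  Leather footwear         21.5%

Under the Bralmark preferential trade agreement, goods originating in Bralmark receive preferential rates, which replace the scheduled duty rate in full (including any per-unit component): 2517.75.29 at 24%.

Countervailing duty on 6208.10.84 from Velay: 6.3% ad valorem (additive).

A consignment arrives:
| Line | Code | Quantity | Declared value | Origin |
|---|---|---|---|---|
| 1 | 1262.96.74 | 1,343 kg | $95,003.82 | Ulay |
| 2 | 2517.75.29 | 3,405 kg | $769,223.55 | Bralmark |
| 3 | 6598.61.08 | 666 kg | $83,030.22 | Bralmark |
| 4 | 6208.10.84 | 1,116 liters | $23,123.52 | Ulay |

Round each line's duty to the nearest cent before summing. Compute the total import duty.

Line 1 (1262.96.74, Ulay, 1,343 kg, $95,003.82):
Base rate for 1262.96.74 is 1.5%.
Duty = $95,003.82 × 1.5% = $1,425.06.
Line 2 (2517.75.29, Bralmark, 3,405 kg, $769,223.55):
Base rate for 2517.75.29 is 25.5%.
Origin Bralmark qualifies under the Corena–Bralmark agreement and 2517.75.29 is covered: preferential rate 24% applies instead.
Duty = $769,223.55 × 24% = $184,613.65.
Line 3 (6598.61.08, Bralmark, 666 kg, $83,030.22):
Base rate for 6598.61.08 is 5% + $2.64/kg.
Origin Bralmark is the FTA partner but 6598.61.08 is not on the preference list; base rate stands.
Duty = $83,030.22 × 5% + 666 × $2.64 = $5,909.75.
Line 4 (6208.10.84, Ulay, 1,116 liters, $23,123.52):
Base rate for 6208.10.84 is 11.5%.
The additional-duty order on 6208.10.84 targets Velay, not Ulay; it does not apply.
Duty = $23,123.52 × 11.5% = $2,659.20.
Total = $1,425.06 + $184,613.65 + $5,909.75 + $2,659.20 = $194,607.66.

$194,607.66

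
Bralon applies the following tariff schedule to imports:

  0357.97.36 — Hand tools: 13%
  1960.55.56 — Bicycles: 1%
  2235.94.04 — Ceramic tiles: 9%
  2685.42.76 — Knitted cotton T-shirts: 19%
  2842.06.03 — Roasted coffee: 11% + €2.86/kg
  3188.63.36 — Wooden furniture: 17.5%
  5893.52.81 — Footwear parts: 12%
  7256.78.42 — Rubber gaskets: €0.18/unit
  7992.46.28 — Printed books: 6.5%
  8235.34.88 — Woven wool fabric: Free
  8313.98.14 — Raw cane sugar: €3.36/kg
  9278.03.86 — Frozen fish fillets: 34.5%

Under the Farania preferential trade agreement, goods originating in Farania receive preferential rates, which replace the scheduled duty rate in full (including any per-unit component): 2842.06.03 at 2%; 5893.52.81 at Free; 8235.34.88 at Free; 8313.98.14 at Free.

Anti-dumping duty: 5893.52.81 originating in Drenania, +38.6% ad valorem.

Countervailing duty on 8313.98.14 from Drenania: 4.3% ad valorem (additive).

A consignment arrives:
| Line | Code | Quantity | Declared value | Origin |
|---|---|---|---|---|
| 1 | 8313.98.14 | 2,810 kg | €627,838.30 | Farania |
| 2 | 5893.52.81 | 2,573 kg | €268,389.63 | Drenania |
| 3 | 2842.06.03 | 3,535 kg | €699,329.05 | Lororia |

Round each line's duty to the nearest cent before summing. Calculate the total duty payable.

€222,841.45

Line 1 (8313.98.14, Farania, 2,810 kg, €627,838.30):
Base rate for 8313.98.14 is €3.36/kg.
Origin Farania qualifies under the Bralon–Farania agreement and 8313.98.14 is covered: preferential rate Free applies instead.
The additional-duty order on 8313.98.14 targets Drenania, not Farania; it does not apply.
Duty = €627,838.30 × 0% = €0.00.
Line 2 (5893.52.81, Drenania, 2,573 kg, €268,389.63):
Base rate for 5893.52.81 is 12%.
5893.52.81 has an FTA preferential rate, but origin Drenania is not Farania; base rate stands.
Additional duty on 5893.52.81 from Drenania: +38.6%. Applied ad valorem rate: 12% + 38.6% = 50.6%.
Duty = €268,389.63 × 50.6% = €135,805.15.
Line 3 (2842.06.03, Lororia, 3,535 kg, €699,329.05):
Base rate for 2842.06.03 is 11% + €2.86/kg.
2842.06.03 has an FTA preferential rate, but origin Lororia is not Farania; base rate stands.
Duty = €699,329.05 × 11% + 3,535 × €2.86 = €87,036.30.
Total = €0.00 + €135,805.15 + €87,036.30 = €222,841.45.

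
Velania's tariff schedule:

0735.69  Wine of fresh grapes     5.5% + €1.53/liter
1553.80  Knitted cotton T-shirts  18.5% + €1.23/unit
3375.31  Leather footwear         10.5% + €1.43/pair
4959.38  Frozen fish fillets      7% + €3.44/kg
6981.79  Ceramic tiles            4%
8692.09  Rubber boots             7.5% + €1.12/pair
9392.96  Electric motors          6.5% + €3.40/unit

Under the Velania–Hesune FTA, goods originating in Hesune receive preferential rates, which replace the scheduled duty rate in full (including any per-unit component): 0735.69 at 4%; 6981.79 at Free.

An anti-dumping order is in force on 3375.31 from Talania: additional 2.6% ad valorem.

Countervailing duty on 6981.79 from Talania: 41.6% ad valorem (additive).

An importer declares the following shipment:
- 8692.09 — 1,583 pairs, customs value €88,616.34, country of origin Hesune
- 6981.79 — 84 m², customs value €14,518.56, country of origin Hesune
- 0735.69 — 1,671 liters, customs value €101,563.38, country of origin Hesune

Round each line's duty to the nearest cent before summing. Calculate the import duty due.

Line 1 (8692.09, Hesune, 1,583 pairs, €88,616.34):
Base rate for 8692.09 is 7.5% + €1.12/pair.
Origin Hesune is the FTA partner but 8692.09 is not on the preference list; base rate stands.
Duty = €88,616.34 × 7.5% + 1,583 × €1.12 = €8,419.19.
Line 2 (6981.79, Hesune, 84 m², €14,518.56):
Base rate for 6981.79 is 4%.
Origin Hesune qualifies under the Velania–Hesune agreement and 6981.79 is covered: preferential rate Free applies instead.
The additional-duty order on 6981.79 targets Talania, not Hesune; it does not apply.
Duty = €14,518.56 × 0% = €0.00.
Line 3 (0735.69, Hesune, 1,671 liters, €101,563.38):
Base rate for 0735.69 is 5.5% + €1.53/liter.
Origin Hesune qualifies under the Velania–Hesune agreement and 0735.69 is covered: preferential rate 4% applies instead.
Duty = €101,563.38 × 4% = €4,062.54.
Total = €8,419.19 + €0.00 + €4,062.54 = €12,481.73.

€12,481.73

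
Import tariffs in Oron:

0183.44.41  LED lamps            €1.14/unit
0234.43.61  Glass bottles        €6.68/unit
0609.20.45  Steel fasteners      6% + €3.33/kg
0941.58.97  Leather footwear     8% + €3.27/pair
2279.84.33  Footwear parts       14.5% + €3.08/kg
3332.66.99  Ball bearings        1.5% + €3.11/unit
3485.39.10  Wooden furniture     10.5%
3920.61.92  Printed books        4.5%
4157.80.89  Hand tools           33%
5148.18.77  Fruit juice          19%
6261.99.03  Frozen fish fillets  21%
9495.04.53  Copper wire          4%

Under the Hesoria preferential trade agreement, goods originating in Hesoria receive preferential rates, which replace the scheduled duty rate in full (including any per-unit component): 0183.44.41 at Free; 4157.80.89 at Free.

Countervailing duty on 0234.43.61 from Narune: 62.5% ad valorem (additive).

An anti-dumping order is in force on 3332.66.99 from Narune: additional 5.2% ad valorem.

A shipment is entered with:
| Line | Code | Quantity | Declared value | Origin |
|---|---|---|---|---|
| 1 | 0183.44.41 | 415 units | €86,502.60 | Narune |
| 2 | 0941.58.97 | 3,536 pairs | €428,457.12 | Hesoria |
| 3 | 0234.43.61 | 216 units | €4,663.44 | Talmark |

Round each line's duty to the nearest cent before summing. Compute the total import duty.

Line 1 (0183.44.41, Narune, 415 units, €86,502.60):
Base rate for 0183.44.41 is €1.14/unit.
0183.44.41 has an FTA preferential rate, but origin Narune is not Hesoria; base rate stands.
Duty = 415 × €1.14 = €473.10.
Line 2 (0941.58.97, Hesoria, 3,536 pairs, €428,457.12):
Base rate for 0941.58.97 is 8% + €3.27/pair.
Origin Hesoria is the FTA partner but 0941.58.97 is not on the preference list; base rate stands.
Duty = €428,457.12 × 8% + 3,536 × €3.27 = €45,839.29.
Line 3 (0234.43.61, Talmark, 216 units, €4,663.44):
Base rate for 0234.43.61 is €6.68/unit.
The additional-duty order on 0234.43.61 targets Narune, not Talmark; it does not apply.
Duty = 216 × €6.68 = €1,442.88.
Total = €473.10 + €45,839.29 + €1,442.88 = €47,755.27.

€47,755.27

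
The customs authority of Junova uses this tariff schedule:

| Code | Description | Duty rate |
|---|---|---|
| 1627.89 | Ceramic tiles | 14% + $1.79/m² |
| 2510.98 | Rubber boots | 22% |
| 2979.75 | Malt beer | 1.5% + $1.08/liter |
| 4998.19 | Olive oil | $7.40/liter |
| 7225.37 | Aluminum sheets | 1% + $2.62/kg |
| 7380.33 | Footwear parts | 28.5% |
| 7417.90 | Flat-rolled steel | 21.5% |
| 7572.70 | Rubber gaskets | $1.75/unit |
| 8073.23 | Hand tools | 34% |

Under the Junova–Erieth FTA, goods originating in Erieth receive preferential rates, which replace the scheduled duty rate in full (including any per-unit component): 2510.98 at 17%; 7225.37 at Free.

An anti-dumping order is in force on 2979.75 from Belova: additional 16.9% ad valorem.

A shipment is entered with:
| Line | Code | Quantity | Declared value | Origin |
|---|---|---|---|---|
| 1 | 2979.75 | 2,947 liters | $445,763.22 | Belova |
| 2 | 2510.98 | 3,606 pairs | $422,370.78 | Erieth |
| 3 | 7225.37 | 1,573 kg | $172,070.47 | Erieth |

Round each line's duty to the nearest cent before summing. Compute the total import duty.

$157,006.22

Line 1 (2979.75, Belova, 2,947 liters, $445,763.22):
Base rate for 2979.75 is 1.5% + $1.08/liter.
Additional duty on 2979.75 from Belova: +16.9%. Applied ad valorem rate: 1.5% + 16.9% = 18.4%.
Duty = $445,763.22 × 18.4% + 2,947 × $1.08 = $85,203.19.
Line 2 (2510.98, Erieth, 3,606 pairs, $422,370.78):
Base rate for 2510.98 is 22%.
Origin Erieth qualifies under the Junova–Erieth agreement and 2510.98 is covered: preferential rate 17% applies instead.
Duty = $422,370.78 × 17% = $71,803.03.
Line 3 (7225.37, Erieth, 1,573 kg, $172,070.47):
Base rate for 7225.37 is 1% + $2.62/kg.
Origin Erieth qualifies under the Junova–Erieth agreement and 7225.37 is covered: preferential rate Free applies instead.
Duty = $172,070.47 × 0% = $0.00.
Total = $85,203.19 + $71,803.03 + $0.00 = $157,006.22.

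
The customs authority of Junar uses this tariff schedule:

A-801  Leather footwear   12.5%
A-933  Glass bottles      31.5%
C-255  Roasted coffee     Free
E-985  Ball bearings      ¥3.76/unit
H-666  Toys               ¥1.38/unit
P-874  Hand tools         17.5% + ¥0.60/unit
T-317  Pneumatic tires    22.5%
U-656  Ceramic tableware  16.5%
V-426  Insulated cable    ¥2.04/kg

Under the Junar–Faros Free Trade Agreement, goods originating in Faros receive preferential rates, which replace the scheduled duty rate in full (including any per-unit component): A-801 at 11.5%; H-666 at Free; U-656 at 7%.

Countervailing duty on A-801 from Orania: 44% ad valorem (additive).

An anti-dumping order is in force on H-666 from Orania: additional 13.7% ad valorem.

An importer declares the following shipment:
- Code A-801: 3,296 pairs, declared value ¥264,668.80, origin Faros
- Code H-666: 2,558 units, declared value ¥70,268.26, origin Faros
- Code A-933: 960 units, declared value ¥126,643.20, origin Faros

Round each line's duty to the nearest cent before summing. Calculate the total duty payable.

¥70,329.52

Line 1 (A-801, Faros, 3,296 pairs, ¥264,668.80):
Base rate for A-801 is 12.5%.
Origin Faros qualifies under the Junar–Faros agreement and A-801 is covered: preferential rate 11.5% applies instead.
The additional-duty order on A-801 targets Orania, not Faros; it does not apply.
Duty = ¥264,668.80 × 11.5% = ¥30,436.91.
Line 2 (H-666, Faros, 2,558 units, ¥70,268.26):
Base rate for H-666 is ¥1.38/unit.
Origin Faros qualifies under the Junar–Faros agreement and H-666 is covered: preferential rate Free applies instead.
The additional-duty order on H-666 targets Orania, not Faros; it does not apply.
Duty = ¥70,268.26 × 0% = ¥0.00.
Line 3 (A-933, Faros, 960 units, ¥126,643.20):
Base rate for A-933 is 31.5%.
Origin Faros is the FTA partner but A-933 is not on the preference list; base rate stands.
Duty = ¥126,643.20 × 31.5% = ¥39,892.61.
Total = ¥30,436.91 + ¥0.00 + ¥39,892.61 = ¥70,329.52.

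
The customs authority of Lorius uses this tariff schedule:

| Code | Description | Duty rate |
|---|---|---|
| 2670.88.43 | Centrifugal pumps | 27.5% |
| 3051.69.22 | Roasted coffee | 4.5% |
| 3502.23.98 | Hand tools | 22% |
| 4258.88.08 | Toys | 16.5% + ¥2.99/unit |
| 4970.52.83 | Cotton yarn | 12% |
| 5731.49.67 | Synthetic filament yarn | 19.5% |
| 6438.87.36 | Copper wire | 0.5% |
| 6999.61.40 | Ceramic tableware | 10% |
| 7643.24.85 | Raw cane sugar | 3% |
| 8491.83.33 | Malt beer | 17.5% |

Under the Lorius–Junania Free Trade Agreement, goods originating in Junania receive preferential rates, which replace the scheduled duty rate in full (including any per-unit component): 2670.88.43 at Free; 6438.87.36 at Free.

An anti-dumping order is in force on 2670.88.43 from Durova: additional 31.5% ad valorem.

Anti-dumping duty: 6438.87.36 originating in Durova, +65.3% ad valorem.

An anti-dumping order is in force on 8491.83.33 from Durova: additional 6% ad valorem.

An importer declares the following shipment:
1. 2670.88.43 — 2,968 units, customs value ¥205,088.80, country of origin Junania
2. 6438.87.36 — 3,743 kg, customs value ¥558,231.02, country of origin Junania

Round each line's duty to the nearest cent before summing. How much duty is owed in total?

Line 1 (2670.88.43, Junania, 2,968 units, ¥205,088.80):
Base rate for 2670.88.43 is 27.5%.
Origin Junania qualifies under the Lorius–Junania agreement and 2670.88.43 is covered: preferential rate Free applies instead.
The additional-duty order on 2670.88.43 targets Durova, not Junania; it does not apply.
Duty = ¥205,088.80 × 0% = ¥0.00.
Line 2 (6438.87.36, Junania, 3,743 kg, ¥558,231.02):
Base rate for 6438.87.36 is 0.5%.
Origin Junania qualifies under the Lorius–Junania agreement and 6438.87.36 is covered: preferential rate Free applies instead.
The additional-duty order on 6438.87.36 targets Durova, not Junania; it does not apply.
Duty = ¥558,231.02 × 0% = ¥0.00.
Total = ¥0.00 + ¥0.00 = ¥0.00.

¥0.00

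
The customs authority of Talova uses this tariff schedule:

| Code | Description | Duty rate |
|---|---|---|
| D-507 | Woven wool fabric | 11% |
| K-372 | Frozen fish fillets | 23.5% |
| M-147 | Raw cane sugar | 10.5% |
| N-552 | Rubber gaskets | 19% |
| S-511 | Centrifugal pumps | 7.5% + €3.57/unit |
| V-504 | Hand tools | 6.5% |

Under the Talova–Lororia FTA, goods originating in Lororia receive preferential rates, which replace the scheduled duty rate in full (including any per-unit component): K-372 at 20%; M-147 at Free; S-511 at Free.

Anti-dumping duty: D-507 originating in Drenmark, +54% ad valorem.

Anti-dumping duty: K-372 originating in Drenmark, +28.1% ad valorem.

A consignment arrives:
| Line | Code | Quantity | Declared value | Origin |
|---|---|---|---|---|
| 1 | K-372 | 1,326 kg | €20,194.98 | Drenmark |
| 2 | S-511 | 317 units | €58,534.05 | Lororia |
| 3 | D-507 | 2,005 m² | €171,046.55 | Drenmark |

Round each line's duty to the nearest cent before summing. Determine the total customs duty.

€121,600.87

Line 1 (K-372, Drenmark, 1,326 kg, €20,194.98):
Base rate for K-372 is 23.5%.
K-372 has an FTA preferential rate, but origin Drenmark is not Lororia; base rate stands.
Additional duty on K-372 from Drenmark: +28.1%. Applied ad valorem rate: 23.5% + 28.1% = 51.6%.
Duty = €20,194.98 × 51.6% = €10,420.61.
Line 2 (S-511, Lororia, 317 units, €58,534.05):
Base rate for S-511 is 7.5% + €3.57/unit.
Origin Lororia qualifies under the Talova–Lororia agreement and S-511 is covered: preferential rate Free applies instead.
Duty = €58,534.05 × 0% = €0.00.
Line 3 (D-507, Drenmark, 2,005 m², €171,046.55):
Base rate for D-507 is 11%.
Additional duty on D-507 from Drenmark: +54%. Applied ad valorem rate: 11% + 54% = 65%.
Duty = €171,046.55 × 65% = €111,180.26.
Total = €10,420.61 + €0.00 + €111,180.26 = €121,600.87.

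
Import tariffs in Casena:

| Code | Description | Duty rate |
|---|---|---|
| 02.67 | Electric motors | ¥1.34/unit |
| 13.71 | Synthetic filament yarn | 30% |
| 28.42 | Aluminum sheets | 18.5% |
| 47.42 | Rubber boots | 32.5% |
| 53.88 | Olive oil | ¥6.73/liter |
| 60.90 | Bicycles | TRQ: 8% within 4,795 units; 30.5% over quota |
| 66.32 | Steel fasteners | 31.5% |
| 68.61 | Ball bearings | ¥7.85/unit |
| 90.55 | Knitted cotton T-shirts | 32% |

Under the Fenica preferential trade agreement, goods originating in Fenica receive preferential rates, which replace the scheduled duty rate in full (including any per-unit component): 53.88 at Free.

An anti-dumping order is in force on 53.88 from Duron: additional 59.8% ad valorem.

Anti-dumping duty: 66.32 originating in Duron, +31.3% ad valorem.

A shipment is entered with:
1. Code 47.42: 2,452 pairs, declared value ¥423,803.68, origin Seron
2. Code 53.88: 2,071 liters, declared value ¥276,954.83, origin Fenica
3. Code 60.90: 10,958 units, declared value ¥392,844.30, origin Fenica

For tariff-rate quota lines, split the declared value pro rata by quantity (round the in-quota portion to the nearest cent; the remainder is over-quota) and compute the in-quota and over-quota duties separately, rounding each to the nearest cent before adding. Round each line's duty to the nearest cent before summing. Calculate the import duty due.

Line 1 (47.42, Seron, 2,452 pairs, ¥423,803.68):
Base rate for 47.42 is 32.5%.
Duty = ¥423,803.68 × 32.5% = ¥137,736.20.
Line 2 (53.88, Fenica, 2,071 liters, ¥276,954.83):
Base rate for 53.88 is ¥6.73/liter.
Origin Fenica qualifies under the Casena–Fenica agreement and 53.88 is covered: preferential rate Free applies instead.
The additional-duty order on 53.88 targets Duron, not Fenica; it does not apply.
Duty = ¥276,954.83 × 0% = ¥0.00.
Line 3 (60.90, Fenica, 10,958 units, ¥392,844.30):
Code 60.90 is under a tariff-rate quota (threshold 4,795 units). In-quota: 4,795 units at 8%; over-quota: 6,163 units at 30.5%.
Pro-rata value split: in-quota = ¥392,844.30 × 4,795/10,958 = ¥171,900.75; over-quota = ¥392,844.30 − ¥171,900.75 = ¥220,943.55.
In-quota duty = ¥171,900.75 × 8% = ¥13,752.06. Over-quota duty = ¥220,943.55 × 30.5% = ¥67,387.78.
Line duty = ¥13,752.06 + ¥67,387.78 = ¥81,139.84.
Total = ¥137,736.20 + ¥0.00 + ¥81,139.84 = ¥218,876.04.

¥218,876.04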